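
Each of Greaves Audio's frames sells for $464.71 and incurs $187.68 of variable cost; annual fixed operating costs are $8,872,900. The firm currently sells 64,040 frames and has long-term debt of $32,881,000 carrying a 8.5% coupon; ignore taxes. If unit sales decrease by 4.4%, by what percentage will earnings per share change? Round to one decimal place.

Total contribution margin = 64,040 × $277.03 = $17,741,001.20.
EBIT = $17,741,001.20 − $8,872,900 = $8,868,101.20.
Interest = $2,794,885.00, so EBIT − I = $6,073,216.20.
DCL = total CM / (EBIT − I) = $17,741,001.20 / $6,073,216.20 = 2.9212.
%ΔEPS = DCL × %ΔSales = 2.9212 × -4.4% = -12.9%.

-12.9%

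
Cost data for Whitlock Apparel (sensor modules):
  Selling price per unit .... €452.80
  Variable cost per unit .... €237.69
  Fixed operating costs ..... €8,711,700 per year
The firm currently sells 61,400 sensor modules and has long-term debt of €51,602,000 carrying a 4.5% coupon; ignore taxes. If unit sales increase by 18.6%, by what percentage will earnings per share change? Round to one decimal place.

Total contribution margin = 61,400 × €215.11 = €13,207,754.00.
Operating income = contribution − fixed costs = €13,207,754.00 − €8,711,700 = €4,496,054.00.
After interest of €2,322,090.00, pre-tax earnings = €2,173,964.00.
Degree of combined leverage = contribution ÷ (EBIT − I) = €13,207,754.00 ÷ €2,173,964.00 = 6.0754.
EPS therefore changes by 6.0754 × (+18.6%) = +113.0%.

+113.0%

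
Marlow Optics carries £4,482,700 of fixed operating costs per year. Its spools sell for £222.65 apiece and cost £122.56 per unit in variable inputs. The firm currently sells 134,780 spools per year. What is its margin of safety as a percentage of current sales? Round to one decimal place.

Unit CM = price − variable cost = £222.65 − £122.56 = £100.09. Break-even units = £4,482,700 ÷ £100.09 = 44,786.69; break-even revenue = 44,786.69 × £222.65 = £9,971,756.97.
Current sales = 134,780 × £222.65 = £30,008,767.00.
Margin of safety = (£30,008,767.00 − £9,971,756.97) ÷ £30,008,767.00 = 66.8%.

66.8%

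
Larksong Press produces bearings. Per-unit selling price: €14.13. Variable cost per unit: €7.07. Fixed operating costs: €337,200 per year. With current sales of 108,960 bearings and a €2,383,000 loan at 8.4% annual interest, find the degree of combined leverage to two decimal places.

3.32

Contribution at this volume is 108,960 × €7.06 = €769,257.60.
Operating income = contribution − fixed costs = €769,257.60 − €337,200 = €432,057.60. Interest = €200,172.00, so EBIT − I = €231,885.60.
DCL = contribution ÷ (EBIT − I) = €769,257.60 ÷ €231,885.60 = 3.3174.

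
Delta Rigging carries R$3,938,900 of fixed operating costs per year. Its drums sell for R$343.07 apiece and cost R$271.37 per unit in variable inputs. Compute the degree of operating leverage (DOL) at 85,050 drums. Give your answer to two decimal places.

2.82

At 85,050 units, contribution = 85,050 × R$71.70 = R$6,098,085.00.
Subtracting fixed costs: EBIT = R$6,098,085.00 − R$3,938,900 = R$2,159,185.00.
Degree of operating leverage = R$6,098,085.00 / R$2,159,185.00 = 2.8243.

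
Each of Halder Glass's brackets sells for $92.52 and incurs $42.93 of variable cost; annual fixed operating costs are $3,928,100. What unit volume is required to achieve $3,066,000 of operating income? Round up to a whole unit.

Each unit contributes $92.52 − $42.93 = $49.59.
Need Q such that Q × $49.59 − $3,928,100 = $3,066,000, i.e. Q = $6,994,100 / $49.59 = 141,038.52 → 141,039.

141,039 brackets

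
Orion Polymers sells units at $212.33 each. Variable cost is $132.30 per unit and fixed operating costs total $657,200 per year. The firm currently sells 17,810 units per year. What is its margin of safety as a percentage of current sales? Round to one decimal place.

53.9%

Unit CM = price − variable cost = $212.33 − $132.30 = $80.03. Break-even units = $657,200 ÷ $80.03 = 8,211.92; break-even revenue = 8,211.92 × $212.33 = $1,743,637.09.
Actual sales revenue = 17,810 × $212.33 = $3,781,597.30.
Margin of safety = ($3,781,597.30 − $1,743,637.09) ÷ $3,781,597.30 = 53.9%.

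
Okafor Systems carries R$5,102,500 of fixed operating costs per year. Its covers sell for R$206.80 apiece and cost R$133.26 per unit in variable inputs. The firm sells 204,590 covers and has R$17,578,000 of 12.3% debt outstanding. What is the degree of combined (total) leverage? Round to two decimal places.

At 204,590 units, contribution = 204,590 × R$73.54 = R$15,045,548.60.
Subtracting fixed costs: EBIT = R$15,045,548.60 − R$5,102,500 = R$9,943,048.60. Interest = R$2,162,094.00.
DOL = R$15,045,548.60 ÷ R$9,943,048.60 = 1.5132; DFL = R$9,943,048.60 ÷ R$7,780,954.60 = 1.2779.
DCL = DOL × DFL = 1.5132 × 1.2779 = 1.9337.

1.93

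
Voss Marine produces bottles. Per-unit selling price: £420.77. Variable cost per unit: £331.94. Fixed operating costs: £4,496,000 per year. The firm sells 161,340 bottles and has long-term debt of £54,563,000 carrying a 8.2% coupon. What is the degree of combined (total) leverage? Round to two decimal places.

Total contribution margin = 161,340 × £88.83 = £14,331,832.20.
EBIT = £14,331,832.20 − £4,496,000 = £9,835,832.20. Interest = £4,474,166.00, so EBIT − I = £5,361,666.20.
DCL = contribution ÷ (EBIT − I) = £14,331,832.20 ÷ £5,361,666.20 = 2.6730.

2.67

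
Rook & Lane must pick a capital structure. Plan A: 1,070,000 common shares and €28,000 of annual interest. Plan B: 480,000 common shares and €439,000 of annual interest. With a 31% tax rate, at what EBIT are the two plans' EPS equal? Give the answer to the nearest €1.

Set EPS_A = EPS_B: (EBIT − €28,000)(1 − 0.31) ÷ 1,070,000 = (EBIT − €439,000)(1 − 0.31) ÷ 480,000.
Cancelling (1 − t) and cross-multiplying: 480,000·(EBIT − 28,000) = 1,070,000·(EBIT − 439,000).
Solving, EBIT = (439,000·1,070,000 − 28,000·480,000) / (1,070,000 − 480,000) = 456,290,000,000 / 590,000 = 773,372.88.

€773,373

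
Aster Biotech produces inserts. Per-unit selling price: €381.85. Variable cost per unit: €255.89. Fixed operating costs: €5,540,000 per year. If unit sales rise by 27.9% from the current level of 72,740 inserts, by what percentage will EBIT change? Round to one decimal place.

+70.6%

Total contribution margin = 72,740 × €125.96 = €9,162,330.40.
Subtracting fixed costs: EBIT = €9,162,330.40 − €5,540,000 = €3,622,330.40.
DOL = contribution ÷ EBIT = €9,162,330.40 ÷ €3,622,330.40 = 2.5294.
So EBIT moves 2.5294 × (+27.9%) = +70.6%.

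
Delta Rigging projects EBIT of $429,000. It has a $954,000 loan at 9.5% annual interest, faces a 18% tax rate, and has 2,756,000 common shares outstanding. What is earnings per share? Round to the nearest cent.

Pre-tax income = $429,000 − $90,630.00 = $338,370.00.
Net income = $338,370.00 × (1 − 0.18) = $277,463.40.
Per share: $277,463.40 / 2,756,000 shares = $0.10.

$0.10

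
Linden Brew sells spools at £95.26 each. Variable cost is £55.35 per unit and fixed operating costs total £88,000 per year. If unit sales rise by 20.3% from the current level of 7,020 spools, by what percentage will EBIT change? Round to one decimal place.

+29.6%

Total contribution margin = 7,020 × £39.91 = £280,168.20.
Subtracting fixed costs: EBIT = £280,168.20 − £88,000 = £192,168.20.
So DOL = total CM / EBIT = £280,168.20 / £192,168.20 = 1.4579.
So EBIT moves 1.4579 × (+20.3%) = +29.6%.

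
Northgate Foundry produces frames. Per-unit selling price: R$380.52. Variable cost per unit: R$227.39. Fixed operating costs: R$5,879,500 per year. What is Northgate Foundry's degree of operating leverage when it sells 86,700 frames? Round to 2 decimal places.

Total contribution margin = 86,700 × R$153.13 = R$13,276,371.00.
Operating income = contribution − fixed costs = R$13,276,371.00 − R$5,879,500 = R$7,396,871.00.
DOL = contribution ÷ EBIT = R$13,276,371.00 ÷ R$7,396,871.00 = 1.7949.

1.79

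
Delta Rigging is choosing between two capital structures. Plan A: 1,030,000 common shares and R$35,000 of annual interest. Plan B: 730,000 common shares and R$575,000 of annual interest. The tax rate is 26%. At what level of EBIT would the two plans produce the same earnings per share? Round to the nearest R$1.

Set EPS_A = EPS_B: (EBIT − R$35,000)(1 − 0.26) ÷ 1,030,000 = (EBIT − R$575,000)(1 − 0.26) ÷ 730,000.
The (1 − t) factor cancels: (EBIT − 35,000) × 730,000 = (EBIT − 575,000) × 1,030,000.
Solving, EBIT = (575,000·1,030,000 − 35,000·730,000) / (1,030,000 − 730,000) = 566,700,000,000 / 300,000 = 1,889,000.00.

R$1,889,000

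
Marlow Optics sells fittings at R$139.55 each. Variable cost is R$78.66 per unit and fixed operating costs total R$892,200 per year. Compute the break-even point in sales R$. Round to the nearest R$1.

CM per unit = R$139.55 − R$78.66 = R$60.89; CM ratio = R$60.89 / R$139.55 = 0.4363.
Break-even revenue = fixed costs × price ÷ CM = R$892,200 × R$139.55 ÷ R$60.89 = R$2,044,778.

R$2,044,778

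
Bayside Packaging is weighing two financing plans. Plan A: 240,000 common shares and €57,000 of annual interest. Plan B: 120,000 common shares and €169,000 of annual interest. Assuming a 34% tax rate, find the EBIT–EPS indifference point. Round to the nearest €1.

At indifference, (EBIT − 57,000)(1 − t)/240,000 = (EBIT − 169,000)(1 − t)/120,000.
The (1 − t) factor cancels: (EBIT − 57,000) × 120,000 = (EBIT − 169,000) × 240,000.
Solving, EBIT = (169,000·240,000 − 57,000·120,000) / (240,000 − 120,000) = 33,720,000,000 / 120,000 = 281,000.00.

€281,000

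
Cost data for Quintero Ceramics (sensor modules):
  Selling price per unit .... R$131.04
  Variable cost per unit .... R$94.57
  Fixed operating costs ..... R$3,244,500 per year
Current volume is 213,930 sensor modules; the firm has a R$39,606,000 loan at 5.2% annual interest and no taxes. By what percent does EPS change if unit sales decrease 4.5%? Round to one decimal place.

At 213,930 units, contribution = 213,930 × R$36.47 = R$7,802,027.10.
EBIT = R$7,802,027.10 − R$3,244,500 = R$4,557,527.10.
Interest = R$2,059,512.00, so EBIT − I = R$2,498,015.10.
DCL = total CM / (EBIT − I) = R$7,802,027.10 / R$2,498,015.10 = 3.1233.
%ΔEPS = DCL × %ΔSales = 3.1233 × -4.5% = -14.1%.

-14.1%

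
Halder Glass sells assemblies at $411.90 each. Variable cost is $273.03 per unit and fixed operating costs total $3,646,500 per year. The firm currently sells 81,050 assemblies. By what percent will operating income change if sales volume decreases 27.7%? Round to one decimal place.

-41.0%

Total contribution margin = 81,050 × $138.87 = $11,255,413.50.
Operating income = contribution − fixed costs = $11,255,413.50 − $3,646,500 = $7,608,913.50.
Degree of operating leverage = $11,255,413.50 / $7,608,913.50 = 1.4792.
Operating income changes by 1.4792 × -27.7% = -41.0%.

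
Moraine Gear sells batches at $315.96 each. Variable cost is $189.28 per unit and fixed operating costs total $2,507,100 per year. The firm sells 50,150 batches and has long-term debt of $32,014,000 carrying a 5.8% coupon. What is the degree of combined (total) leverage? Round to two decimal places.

At 50,150 units, contribution = 50,150 × $126.68 = $6,353,002.00.
Operating income = contribution − fixed costs = $6,353,002.00 − $2,507,100 = $3,845,902.00. Interest = $1,856,812.00.
DOL = $6,353,002.00 ÷ $3,845,902.00 = 1.6519; DFL = $3,845,902.00 ÷ $1,989,090.00 = 1.9335.
Combined leverage = 1.6519 × 1.9335 = 3.1939.

3.19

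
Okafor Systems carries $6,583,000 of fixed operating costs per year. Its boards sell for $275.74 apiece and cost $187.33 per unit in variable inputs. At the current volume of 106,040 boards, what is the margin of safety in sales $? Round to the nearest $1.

Unit CM = price − variable cost = $275.74 − $187.33 = $88.41. Break-even units = $6,583,000 ÷ $88.41 = 74,459.90; break-even revenue = 74,459.90 × $275.74 = $20,531,573.58.
Actual sales revenue = 106,040 × $275.74 = $29,239,469.60.
Margin of safety = $29,239,469.60 − $20,531,573.58 = $8,707,896.

$8,707,896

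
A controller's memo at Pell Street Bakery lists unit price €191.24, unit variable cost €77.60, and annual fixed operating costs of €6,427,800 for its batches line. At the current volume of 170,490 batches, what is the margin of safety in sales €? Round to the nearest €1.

€21,787,432

Contribution margin per unit = €191.24 − €77.60 = €113.64. Break-even units = €6,427,800 ÷ €113.64 = 56,562.83; break-even revenue = 56,562.83 × €191.24 = €10,817,075.61.
Current sales = 170,490 × €191.24 = €32,604,507.60.
Margin of safety = €32,604,507.60 − €10,817,075.61 = €21,787,432.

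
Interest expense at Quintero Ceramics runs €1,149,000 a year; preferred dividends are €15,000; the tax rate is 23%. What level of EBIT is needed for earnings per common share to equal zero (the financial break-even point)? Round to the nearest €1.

Grossing the preferred dividend up to pre-tax terms: €15,000 / (1 − 0.23) = €19,480.52.
EPS = 0 when EBIT covers interest plus the pre-tax preferred burden: €1,149,000 + €19,480.52 = €1,168,480.52.

€1,168,481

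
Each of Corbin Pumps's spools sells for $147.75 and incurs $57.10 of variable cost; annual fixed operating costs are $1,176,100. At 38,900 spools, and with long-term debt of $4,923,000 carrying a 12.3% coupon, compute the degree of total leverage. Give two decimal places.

Total contribution margin = 38,900 × $90.65 = $3,526,285.00.
EBIT = $3,526,285.00 − $1,176,100 = $2,350,185.00. Interest = $605,529.00, so EBIT − I = $1,744,656.00.
DCL = contribution ÷ (EBIT − I) = $3,526,285.00 ÷ $1,744,656.00 = 2.0212.

2.02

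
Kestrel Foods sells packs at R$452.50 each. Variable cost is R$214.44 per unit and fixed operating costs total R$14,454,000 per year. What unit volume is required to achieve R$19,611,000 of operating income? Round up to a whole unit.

Each unit contributes R$452.50 − R$214.44 = R$238.06.
Units = (FC + target) / CM = (R$14,454,000 + R$19,611,000) / R$238.06 = 143,094.18, so 143,095 packs.

143,095 packs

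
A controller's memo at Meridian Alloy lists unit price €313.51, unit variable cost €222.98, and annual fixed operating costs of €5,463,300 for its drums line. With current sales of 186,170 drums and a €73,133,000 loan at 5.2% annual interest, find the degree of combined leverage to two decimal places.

2.22

At 186,170 units, contribution = 186,170 × €90.53 = €16,853,970.10.
Subtracting fixed costs: EBIT = €16,853,970.10 − €5,463,300 = €11,390,670.10. Interest = €3,802,916.00.
DOL = €16,853,970.10 ÷ €11,390,670.10 = 1.4796; DFL = €11,390,670.10 ÷ €7,587,754.10 = 1.5012.
DCL = DOL × DFL = 1.4796 × 1.5012 = 2.2212.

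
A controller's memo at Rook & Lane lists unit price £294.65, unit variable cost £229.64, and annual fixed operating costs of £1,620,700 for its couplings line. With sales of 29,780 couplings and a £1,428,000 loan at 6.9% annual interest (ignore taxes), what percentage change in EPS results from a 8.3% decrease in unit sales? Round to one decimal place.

-74.1%

At 29,780 units, contribution = 29,780 × £65.01 = £1,935,997.80.
Subtracting fixed costs: EBIT = £1,935,997.80 − £1,620,700 = £315,297.80.
Interest = £98,532.00, so EBIT − I = £216,765.80.
Degree of combined leverage = contribution ÷ (EBIT − I) = £1,935,997.80 ÷ £216,765.80 = 8.9313.
%ΔEPS = DCL × %ΔSales = 8.9313 × -8.3% = -74.1%.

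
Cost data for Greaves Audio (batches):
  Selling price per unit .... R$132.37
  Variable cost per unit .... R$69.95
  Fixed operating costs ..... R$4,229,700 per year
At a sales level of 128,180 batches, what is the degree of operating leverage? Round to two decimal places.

2.12

At 128,180 units, contribution = 128,180 × R$62.42 = R$8,000,995.60.
Operating income = contribution − fixed costs = R$8,000,995.60 − R$4,229,700 = R$3,771,295.60.
Degree of operating leverage = R$8,000,995.60 / R$3,771,295.60 = 2.1216.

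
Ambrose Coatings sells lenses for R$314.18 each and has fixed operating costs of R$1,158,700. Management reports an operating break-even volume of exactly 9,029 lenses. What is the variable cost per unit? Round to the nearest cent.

R$185.85

At break-even, FC = Q × (P − VC), so P − VC = R$1,158,700 ÷ 9,029 = R$128.3309.
Hence VC = price − CM = R$314.18 − R$128.3309 = R$185.85.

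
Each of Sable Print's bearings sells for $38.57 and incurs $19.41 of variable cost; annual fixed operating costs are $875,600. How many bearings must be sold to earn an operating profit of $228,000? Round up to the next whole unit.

57,600 bearings

Unit CM = price − variable cost = $38.57 − $19.41 = $19.16.
Units = (FC + target) / CM = ($875,600 + $228,000) / $19.16 = 57,599.16, so 57,600 bearings.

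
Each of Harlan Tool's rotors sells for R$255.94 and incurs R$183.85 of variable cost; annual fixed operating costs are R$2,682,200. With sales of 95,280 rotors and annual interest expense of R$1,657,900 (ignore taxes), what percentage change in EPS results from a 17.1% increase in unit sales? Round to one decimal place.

+46.5%

At 95,280 units, contribution = 95,280 × R$72.09 = R$6,868,735.20.
Subtracting fixed costs: EBIT = R$6,868,735.20 − R$2,682,200 = R$4,186,535.20.
Interest = R$1,657,900.00, so EBIT − I = R$2,528,635.20.
Degree of combined leverage = contribution ÷ (EBIT − I) = R$6,868,735.20 ÷ R$2,528,635.20 = 2.7164.
EPS therefore changes by 2.7164 × (+17.1%) = +46.5%.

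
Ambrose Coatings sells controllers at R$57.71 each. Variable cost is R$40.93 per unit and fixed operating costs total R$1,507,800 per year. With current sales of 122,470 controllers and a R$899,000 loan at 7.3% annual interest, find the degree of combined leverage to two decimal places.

4.27

Total contribution margin = 122,470 × R$16.78 = R$2,055,046.60.
Subtracting fixed costs: EBIT = R$2,055,046.60 − R$1,507,800 = R$547,246.60. Interest = R$65,627.00.
DOL = R$2,055,046.60 ÷ R$547,246.60 = 3.7552; DFL = R$547,246.60 ÷ R$481,619.60 = 1.1363.
Combined leverage = 3.7552 × 1.1363 = 4.2670.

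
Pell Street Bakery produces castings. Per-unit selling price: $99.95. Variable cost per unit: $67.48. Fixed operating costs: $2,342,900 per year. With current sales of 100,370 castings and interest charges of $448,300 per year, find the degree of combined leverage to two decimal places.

At 100,370 units, contribution = 100,370 × $32.47 = $3,259,013.90.
EBIT = $3,259,013.90 − $2,342,900 = $916,113.90. Interest = $448,300.00, so EBIT − I = $467,813.90.
DCL = contribution ÷ (EBIT − I) = $3,259,013.90 ÷ $467,813.90 = 6.9665.

6.97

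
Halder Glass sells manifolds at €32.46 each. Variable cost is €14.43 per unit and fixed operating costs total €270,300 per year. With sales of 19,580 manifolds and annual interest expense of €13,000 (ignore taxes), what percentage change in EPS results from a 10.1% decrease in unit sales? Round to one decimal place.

-51.1%

Total contribution margin = 19,580 × €18.03 = €353,027.40.
EBIT = €353,027.40 − €270,300 = €82,727.40.
Interest = €13,000.00, so EBIT − I = €69,727.40.
DCL = total CM / (EBIT − I) = €353,027.40 / €69,727.40 = 5.0630.
EPS therefore changes by 5.0630 × (-10.1%) = -51.1%.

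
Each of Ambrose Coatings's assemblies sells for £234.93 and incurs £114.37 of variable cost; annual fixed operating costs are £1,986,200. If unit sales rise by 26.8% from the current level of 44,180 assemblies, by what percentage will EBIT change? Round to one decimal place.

Total contribution margin = 44,180 × £120.56 = £5,326,340.80.
Operating income = contribution − fixed costs = £5,326,340.80 − £1,986,200 = £3,340,140.80.
DOL = contribution ÷ EBIT = £5,326,340.80 ÷ £3,340,140.80 = 1.5946.
So EBIT moves 1.5946 × (+26.8%) = +42.7%.

+42.7%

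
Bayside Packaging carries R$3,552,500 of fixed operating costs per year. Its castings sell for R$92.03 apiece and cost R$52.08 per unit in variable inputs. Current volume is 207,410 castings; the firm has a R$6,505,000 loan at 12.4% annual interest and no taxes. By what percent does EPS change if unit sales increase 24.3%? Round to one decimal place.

Contribution at this volume is 207,410 × R$39.95 = R$8,286,029.50.
Subtracting fixed costs: EBIT = R$8,286,029.50 − R$3,552,500 = R$4,733,529.50.
After interest of R$806,620.00, pre-tax earnings = R$3,926,909.50.
Degree of combined leverage = contribution ÷ (EBIT − I) = R$8,286,029.50 ÷ R$3,926,909.50 = 2.1101.
%ΔEPS = DCL × %ΔSales = 2.1101 × +24.3% = +51.3%.

+51.3%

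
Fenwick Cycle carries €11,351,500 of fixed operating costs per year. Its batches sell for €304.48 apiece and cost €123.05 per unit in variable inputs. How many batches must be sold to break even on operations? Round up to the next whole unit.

Unit CM = price − variable cost = €304.48 − €123.05 = €181.43.
Break-even Q = €11,351,500 / €181.43 = 62,566.83 → 62,567 batches.

62,567 batches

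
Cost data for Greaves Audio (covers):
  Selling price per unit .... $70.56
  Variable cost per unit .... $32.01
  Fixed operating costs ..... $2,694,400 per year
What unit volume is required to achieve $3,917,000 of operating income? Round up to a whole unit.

Each unit contributes $70.56 − $32.01 = $38.55.
Units = (FC + target) / CM = ($2,694,400 + $3,917,000) / $38.55 = 171,501.95, so 171,502 covers.

171,502 covers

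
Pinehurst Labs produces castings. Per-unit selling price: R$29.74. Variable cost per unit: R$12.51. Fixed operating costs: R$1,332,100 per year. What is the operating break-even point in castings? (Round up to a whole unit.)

77,313 castings

Unit CM = price − variable cost = R$29.74 − R$12.51 = R$17.23.
Break-even volume = fixed costs ÷ CM per unit = R$1,332,100 ÷ R$17.23 = 77,312.83, so 77,313 castings.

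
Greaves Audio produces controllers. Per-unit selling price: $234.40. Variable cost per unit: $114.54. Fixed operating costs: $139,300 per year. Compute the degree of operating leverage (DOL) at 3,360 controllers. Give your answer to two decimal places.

1.53

At 3,360 units, contribution = 3,360 × $119.86 = $402,729.60.
Operating income = contribution − fixed costs = $402,729.60 − $139,300 = $263,429.60.
So DOL = total CM / EBIT = $402,729.60 / $263,429.60 = 1.5288.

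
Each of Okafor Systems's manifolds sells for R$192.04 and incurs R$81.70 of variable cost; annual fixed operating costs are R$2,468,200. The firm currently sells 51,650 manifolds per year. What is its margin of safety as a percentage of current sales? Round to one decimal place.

56.7%

Unit CM = price − variable cost = R$192.04 − R$81.70 = R$110.34. Break-even units = R$2,468,200 ÷ R$110.34 = 22,369.04; break-even revenue = 22,369.04 × R$192.04 = R$4,295,750.66.
Actual sales revenue = 51,650 × R$192.04 = R$9,918,866.00.
Margin of safety = (R$9,918,866.00 − R$4,295,750.66) ÷ R$9,918,866.00 = 56.7%.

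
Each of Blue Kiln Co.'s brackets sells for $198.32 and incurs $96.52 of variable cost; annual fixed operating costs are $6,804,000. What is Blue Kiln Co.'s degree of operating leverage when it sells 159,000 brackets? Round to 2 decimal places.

Total contribution margin = 159,000 × $101.80 = $16,186,200.00.
Subtracting fixed costs: EBIT = $16,186,200.00 − $6,804,000 = $9,382,200.00.
So DOL = total CM / EBIT = $16,186,200.00 / $9,382,200.00 = 1.7252.

1.73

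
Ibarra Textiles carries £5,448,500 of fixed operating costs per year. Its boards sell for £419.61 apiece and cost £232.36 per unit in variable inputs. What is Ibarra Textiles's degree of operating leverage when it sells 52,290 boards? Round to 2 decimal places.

At 52,290 units, contribution = 52,290 × £187.25 = £9,791,302.50.
Subtracting fixed costs: EBIT = £9,791,302.50 − £5,448,500 = £4,342,802.50.
DOL = contribution ÷ EBIT = £9,791,302.50 ÷ £4,342,802.50 = 2.2546.

2.25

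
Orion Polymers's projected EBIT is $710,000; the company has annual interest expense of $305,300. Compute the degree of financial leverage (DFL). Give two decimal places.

1.75

Interest = $305,300.00.
DFL = EBIT ÷ (EBIT − I) = $710,000 ÷ ($710,000 − $305,300.00) = $710,000 ÷ $404,700.00 = 1.7544.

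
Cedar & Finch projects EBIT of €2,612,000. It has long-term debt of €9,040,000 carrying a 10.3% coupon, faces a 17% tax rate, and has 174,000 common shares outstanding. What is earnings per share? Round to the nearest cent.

€8.02

Pre-tax income = €2,612,000 − €931,120.00 = €1,680,880.00.
Net income = €1,680,880.00 × (1 − 0.17) = €1,395,130.40.
Per share: €1,395,130.40 / 174,000 shares = €8.02.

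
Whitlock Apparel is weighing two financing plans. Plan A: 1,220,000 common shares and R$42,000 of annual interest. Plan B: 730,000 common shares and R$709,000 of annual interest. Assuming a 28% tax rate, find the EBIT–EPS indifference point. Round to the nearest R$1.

Set EPS_A = EPS_B: (EBIT − R$42,000)(1 − 0.28) ÷ 1,220,000 = (EBIT − R$709,000)(1 − 0.28) ÷ 730,000.
The (1 − t) factor cancels: (EBIT − 42,000) × 730,000 = (EBIT − 709,000) × 1,220,000.
Solving, EBIT = (709,000·1,220,000 − 42,000·730,000) / (1,220,000 − 730,000) = 834,320,000,000 / 490,000 = 1,702,693.88.

R$1,702,694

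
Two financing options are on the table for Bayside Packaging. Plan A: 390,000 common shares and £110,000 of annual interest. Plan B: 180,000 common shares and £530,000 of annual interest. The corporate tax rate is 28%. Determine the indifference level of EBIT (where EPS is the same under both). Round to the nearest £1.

Set EPS_A = EPS_B: (EBIT − £110,000)(1 − 0.28) ÷ 390,000 = (EBIT − £530,000)(1 − 0.28) ÷ 180,000.
Cancelling (1 − t) and cross-multiplying: 180,000·(EBIT − 110,000) = 390,000·(EBIT − 530,000).
Solving, EBIT = (530,000·390,000 − 110,000·180,000) / (390,000 − 180,000) = 186,900,000,000 / 210,000 = 890,000.00.

£890,000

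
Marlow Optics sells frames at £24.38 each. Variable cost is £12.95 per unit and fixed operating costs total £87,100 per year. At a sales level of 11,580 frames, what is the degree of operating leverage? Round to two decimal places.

2.92

Contribution at this volume is 11,580 × £11.43 = £132,359.40.
EBIT = £132,359.40 − £87,100 = £45,259.40.
DOL = contribution ÷ EBIT = £132,359.40 ÷ £45,259.40 = 2.9245.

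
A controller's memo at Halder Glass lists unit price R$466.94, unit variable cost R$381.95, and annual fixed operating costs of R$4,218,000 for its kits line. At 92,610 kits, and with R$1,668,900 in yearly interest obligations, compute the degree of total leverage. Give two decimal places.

Total contribution margin = 92,610 × R$84.99 = R$7,870,923.90.
EBIT = R$7,870,923.90 − R$4,218,000 = R$3,652,923.90. Interest = R$1,668,900.00.
DOL = R$7,870,923.90 ÷ R$3,652,923.90 = 2.1547; DFL = R$3,652,923.90 ÷ R$1,984,023.90 = 1.8412.
Combined leverage = 2.1547 × 1.8412 = 3.9672.

3.97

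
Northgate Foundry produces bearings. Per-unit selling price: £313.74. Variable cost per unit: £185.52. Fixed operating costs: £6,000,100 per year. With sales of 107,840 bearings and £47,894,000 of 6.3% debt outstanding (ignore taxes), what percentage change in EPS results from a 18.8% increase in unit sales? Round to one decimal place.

+54.0%

Contribution at this volume is 107,840 × £128.22 = £13,827,244.80.
Subtracting fixed costs: EBIT = £13,827,244.80 − £6,000,100 = £7,827,144.80.
Interest = £3,017,322.00, so EBIT − I = £4,809,822.80.
Degree of combined leverage = contribution ÷ (EBIT − I) = £13,827,244.80 ÷ £4,809,822.80 = 2.8748.
%ΔEPS = DCL × %ΔSales = 2.8748 × +18.8% = +54.0%.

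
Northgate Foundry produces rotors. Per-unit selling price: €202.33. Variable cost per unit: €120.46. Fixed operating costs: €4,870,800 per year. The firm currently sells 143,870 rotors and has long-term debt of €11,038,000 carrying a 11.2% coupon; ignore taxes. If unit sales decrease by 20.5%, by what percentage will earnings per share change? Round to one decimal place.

At 143,870 units, contribution = 143,870 × €81.87 = €11,778,636.90.
Subtracting fixed costs: EBIT = €11,778,636.90 − €4,870,800 = €6,907,836.90.
After interest of €1,236,256.00, pre-tax earnings = €5,671,580.90.
DCL = total CM / (EBIT − I) = €11,778,636.90 / €5,671,580.90 = 2.0768.
%ΔEPS = DCL × %ΔSales = 2.0768 × -20.5% = -42.6%.

-42.6%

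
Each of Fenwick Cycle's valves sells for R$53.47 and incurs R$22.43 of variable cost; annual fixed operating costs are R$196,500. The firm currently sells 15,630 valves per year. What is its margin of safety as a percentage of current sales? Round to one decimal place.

Unit CM = price − variable cost = R$53.47 − R$22.43 = R$31.04. Break-even units = R$196,500 ÷ R$31.04 = 6,330.54; break-even revenue = 6,330.54 × R$53.47 = R$338,494.04.
Actual sales revenue = 15,630 × R$53.47 = R$835,736.10.
Margin of safety = (R$835,736.10 − R$338,494.04) ÷ R$835,736.10 = 59.5%.

59.5%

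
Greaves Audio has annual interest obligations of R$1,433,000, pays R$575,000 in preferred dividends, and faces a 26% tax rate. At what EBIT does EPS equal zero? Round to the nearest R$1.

Preferred dividends are paid after tax, so their pre-tax equivalent is R$575,000 ÷ (1 − 0.26) = R$777,027.03.
Financial break-even EBIT = interest + D_p ÷ (1 − t) = R$1,433,000 + R$777,027.03 = R$2,210,027.03.

R$2,210,027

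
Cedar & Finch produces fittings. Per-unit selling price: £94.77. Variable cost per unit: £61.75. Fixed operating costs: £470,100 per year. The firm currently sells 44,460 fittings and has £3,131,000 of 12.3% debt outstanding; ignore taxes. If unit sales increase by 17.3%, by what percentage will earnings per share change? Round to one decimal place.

Total contribution margin = 44,460 × £33.02 = £1,468,069.20.
EBIT = £1,468,069.20 − £470,100 = £997,969.20.
After interest of £385,113.00, pre-tax earnings = £612,856.20.
DCL = total CM / (EBIT − I) = £1,468,069.20 / £612,856.20 = 2.3955.
%ΔEPS = DCL × %ΔSales = 2.3955 × +17.3% = +41.4%.

+41.4%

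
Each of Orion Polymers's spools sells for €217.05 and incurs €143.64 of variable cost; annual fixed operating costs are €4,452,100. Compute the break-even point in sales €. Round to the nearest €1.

Contribution margin per unit = €217.05 − €143.64 = €73.41, a CM ratio of €73.41 ÷ €217.05 = 0.3382.
Break-even revenue = fixed costs × price ÷ CM = €4,452,100 × €217.05 ÷ €73.41 = €13,163,442.

€13,163,442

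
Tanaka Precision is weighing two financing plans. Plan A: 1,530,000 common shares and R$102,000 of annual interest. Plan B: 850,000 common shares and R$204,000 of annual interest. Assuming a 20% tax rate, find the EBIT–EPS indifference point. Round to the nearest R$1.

R$331,500

At indifference, (EBIT − 102,000)(1 − t)/1,530,000 = (EBIT − 204,000)(1 − t)/850,000.
The (1 − t) factor cancels: (EBIT − 102,000) × 850,000 = (EBIT − 204,000) × 1,530,000.
EBIT × (1,530,000 − 850,000) = 204,000 × 1,530,000 − 102,000 × 850,000 = 225,420,000,000, so EBIT = 225,420,000,000 ÷ 680,000 = 331,500.00.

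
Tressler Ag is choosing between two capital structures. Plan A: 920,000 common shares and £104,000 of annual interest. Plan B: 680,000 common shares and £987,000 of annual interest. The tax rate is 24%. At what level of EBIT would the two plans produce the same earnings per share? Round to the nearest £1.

£3,488,833

At indifference, (EBIT − 104,000)(1 − t)/920,000 = (EBIT − 987,000)(1 − t)/680,000.
Cancelling (1 − t) and cross-multiplying: 680,000·(EBIT − 104,000) = 920,000·(EBIT − 987,000).
Solving, EBIT = (987,000·920,000 − 104,000·680,000) / (920,000 − 680,000) = 837,320,000,000 / 240,000 = 3,488,833.33.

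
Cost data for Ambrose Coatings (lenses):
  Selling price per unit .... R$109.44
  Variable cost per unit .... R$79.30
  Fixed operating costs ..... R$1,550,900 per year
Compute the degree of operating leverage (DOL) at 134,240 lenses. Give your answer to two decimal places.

1.62

At 134,240 units, contribution = 134,240 × R$30.14 = R$4,045,993.60.
EBIT = R$4,045,993.60 − R$1,550,900 = R$2,495,093.60.
Degree of operating leverage = R$4,045,993.60 / R$2,495,093.60 = 1.6216.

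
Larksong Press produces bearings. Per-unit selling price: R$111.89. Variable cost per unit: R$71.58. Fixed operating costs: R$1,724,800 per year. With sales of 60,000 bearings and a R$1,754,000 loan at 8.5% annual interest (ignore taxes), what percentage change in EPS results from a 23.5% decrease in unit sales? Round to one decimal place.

Contribution at this volume is 60,000 × R$40.31 = R$2,418,600.00.
EBIT = R$2,418,600.00 − R$1,724,800 = R$693,800.00.
After interest of R$149,090.00, pre-tax earnings = R$544,710.00.
DCL = total CM / (EBIT − I) = R$2,418,600.00 / R$544,710.00 = 4.4402.
%ΔEPS = DCL × %ΔSales = 4.4402 × -23.5% = -104.3%.

-104.3%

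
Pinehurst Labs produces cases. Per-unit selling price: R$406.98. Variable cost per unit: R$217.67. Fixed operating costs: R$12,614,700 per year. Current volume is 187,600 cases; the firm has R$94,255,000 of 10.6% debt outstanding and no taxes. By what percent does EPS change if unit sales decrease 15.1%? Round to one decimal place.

Total contribution margin = 187,600 × R$189.31 = R$35,514,556.00.
EBIT = R$35,514,556.00 − R$12,614,700 = R$22,899,856.00.
After interest of R$9,991,030.00, pre-tax earnings = R$12,908,826.00.
Degree of combined leverage = contribution ÷ (EBIT − I) = R$35,514,556.00 ÷ R$12,908,826.00 = 2.7512.
%ΔEPS = DCL × %ΔSales = 2.7512 × -15.1% = -41.5%.

-41.5%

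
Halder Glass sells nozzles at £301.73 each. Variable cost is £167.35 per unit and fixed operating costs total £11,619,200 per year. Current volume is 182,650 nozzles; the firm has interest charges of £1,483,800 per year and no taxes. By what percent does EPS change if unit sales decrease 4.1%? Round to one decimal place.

At 182,650 units, contribution = 182,650 × £134.38 = £24,544,507.00.
EBIT = £24,544,507.00 − £11,619,200 = £12,925,307.00.
Interest = £1,483,800.00, so EBIT − I = £11,441,507.00.
Degree of combined leverage = contribution ÷ (EBIT − I) = £24,544,507.00 ÷ £11,441,507.00 = 2.1452.
EPS therefore changes by 2.1452 × (-4.1%) = -8.8%.

-8.8%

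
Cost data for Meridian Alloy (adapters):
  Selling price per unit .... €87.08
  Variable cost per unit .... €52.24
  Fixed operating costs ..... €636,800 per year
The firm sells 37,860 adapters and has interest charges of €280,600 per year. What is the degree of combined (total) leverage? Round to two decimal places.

3.28

At 37,860 units, contribution = 37,860 × €34.84 = €1,319,042.40.
EBIT = €1,319,042.40 − €636,800 = €682,242.40. Interest = €280,600.00.
DOL = €1,319,042.40 ÷ €682,242.40 = 1.9334; DFL = €682,242.40 ÷ €401,642.40 = 1.6986.
Combined leverage = 1.9334 × 1.6986 = 3.2841.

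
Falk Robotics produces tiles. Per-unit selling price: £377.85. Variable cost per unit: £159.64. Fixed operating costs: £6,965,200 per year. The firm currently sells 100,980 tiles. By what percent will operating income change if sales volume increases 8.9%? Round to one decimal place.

Contribution at this volume is 100,980 × £218.21 = £22,034,845.80.
Operating income = contribution − fixed costs = £22,034,845.80 − £6,965,200 = £15,069,645.80.
So DOL = total CM / EBIT = £22,034,845.80 / £15,069,645.80 = 1.4622.
So EBIT moves 1.4622 × (+8.9%) = +13.0%.

+13.0%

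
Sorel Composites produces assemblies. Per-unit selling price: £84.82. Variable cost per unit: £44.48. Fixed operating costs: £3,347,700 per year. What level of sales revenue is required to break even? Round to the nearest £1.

CM per unit = £84.82 − £44.48 = £40.34; CM ratio = £40.34 / £84.82 = 0.4756.
Break-even sales = FC ÷ CM ratio = £3,347,700 × £84.82 / £40.34 = £7,038,967.

£7,038,967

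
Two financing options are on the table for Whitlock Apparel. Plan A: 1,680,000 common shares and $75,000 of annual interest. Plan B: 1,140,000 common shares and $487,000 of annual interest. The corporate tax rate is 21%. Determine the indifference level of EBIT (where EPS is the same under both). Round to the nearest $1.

$1,356,778

Set EPS_A = EPS_B: (EBIT − $75,000)(1 − 0.21) ÷ 1,680,000 = (EBIT − $487,000)(1 − 0.21) ÷ 1,140,000.
The (1 − t) factor cancels: (EBIT − 75,000) × 1,140,000 = (EBIT − 487,000) × 1,680,000.
EBIT × (1,680,000 − 1,140,000) = 487,000 × 1,680,000 − 75,000 × 1,140,000 = 732,660,000,000, so EBIT = 732,660,000,000 ÷ 540,000 = 1,356,777.78.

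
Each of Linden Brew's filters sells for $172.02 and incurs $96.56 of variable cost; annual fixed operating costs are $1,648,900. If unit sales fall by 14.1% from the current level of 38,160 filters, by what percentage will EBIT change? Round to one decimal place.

At 38,160 units, contribution = 38,160 × $75.46 = $2,879,553.60.
Subtracting fixed costs: EBIT = $2,879,553.60 − $1,648,900 = $1,230,653.60.
Degree of operating leverage = $2,879,553.60 / $1,230,653.60 = 2.3399.
Operating income changes by 2.3399 × -14.1% = -33.0%.

-33.0%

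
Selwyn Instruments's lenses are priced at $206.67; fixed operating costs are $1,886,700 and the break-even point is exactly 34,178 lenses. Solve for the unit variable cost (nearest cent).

Contribution per unit must be FC / Q = $1,886,700 / 34,178 = $55.2022.
Variable cost per unit = $206.67 − $55.2022 = $151.47.

$151.47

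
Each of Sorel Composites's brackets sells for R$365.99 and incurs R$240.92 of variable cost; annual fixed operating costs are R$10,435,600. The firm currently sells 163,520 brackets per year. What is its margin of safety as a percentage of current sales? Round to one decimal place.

Each unit contributes R$365.99 − R$240.92 = R$125.07. Break-even units = R$10,435,600 ÷ R$125.07 = 83,438.07; break-even revenue = 83,438.07 × R$365.99 = R$30,537,500.95.
Actual sales revenue = 163,520 × R$365.99 = R$59,846,684.80.
Margin of safety = (R$59,846,684.80 − R$30,537,500.95) ÷ R$59,846,684.80 = 49.0%.

49.0%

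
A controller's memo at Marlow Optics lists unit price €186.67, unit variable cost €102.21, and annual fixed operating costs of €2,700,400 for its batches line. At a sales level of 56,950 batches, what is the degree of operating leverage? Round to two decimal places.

2.28

At 56,950 units, contribution = 56,950 × €84.46 = €4,809,997.00.
EBIT = €4,809,997.00 − €2,700,400 = €2,109,597.00.
Degree of operating leverage = €4,809,997.00 / €2,109,597.00 = 2.2801.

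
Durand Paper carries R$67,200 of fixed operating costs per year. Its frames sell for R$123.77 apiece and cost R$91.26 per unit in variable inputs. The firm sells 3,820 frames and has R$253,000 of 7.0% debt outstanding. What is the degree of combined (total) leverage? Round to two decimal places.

Contribution at this volume is 3,820 × R$32.51 = R$124,188.20.
Operating income = contribution − fixed costs = R$124,188.20 − R$67,200 = R$56,988.20. Interest = R$17,710.00, so EBIT − I = R$39,278.20.
DCL = contribution ÷ (EBIT − I) = R$124,188.20 ÷ R$39,278.20 = 3.1618.

3.16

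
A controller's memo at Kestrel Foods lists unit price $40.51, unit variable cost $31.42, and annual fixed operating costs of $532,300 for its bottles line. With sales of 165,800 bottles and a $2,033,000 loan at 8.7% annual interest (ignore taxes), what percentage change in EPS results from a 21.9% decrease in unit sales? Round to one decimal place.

-41.4%

Total contribution margin = 165,800 × $9.09 = $1,507,122.00.
Subtracting fixed costs: EBIT = $1,507,122.00 − $532,300 = $974,822.00.
Interest = $176,871.00, so EBIT − I = $797,951.00.
DCL = total CM / (EBIT − I) = $1,507,122.00 / $797,951.00 = 1.8887.
EPS therefore changes by 1.8887 × (-21.9%) = -41.4%.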